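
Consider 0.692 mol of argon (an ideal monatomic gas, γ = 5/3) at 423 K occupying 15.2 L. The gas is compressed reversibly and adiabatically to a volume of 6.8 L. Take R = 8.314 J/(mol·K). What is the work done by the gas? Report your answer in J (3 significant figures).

Adiabatic: TV^(γ−1) = const with γ = 5/3.
T₂ = T₁ (V₁/V₂)^(γ−1) = 423 × (15.2/6.8)^0.667 = 423 × 1.71 = 723.2 K.
W_by = nCᵥ(T₁ − T₂) = (0.692)(12.47)(423 − 723.2) = -2590 J.

W ≈ -2590 J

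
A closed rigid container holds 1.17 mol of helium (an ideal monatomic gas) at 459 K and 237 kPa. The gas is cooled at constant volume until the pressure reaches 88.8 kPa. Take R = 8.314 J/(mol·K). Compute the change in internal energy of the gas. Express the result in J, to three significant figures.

Constant volume ⇒ W = 0, so Q = ΔU = nCᵥΔT with Cᵥ = 3R/2 = 12.47 J/(mol·K).
At constant V, T₂/T₁ = P₂/P₁ ⇒ ΔT = T₁(P₂/P₁ − 1) = 459·(88.8/237 − 1) = -287 K.
ΔU = (1.17)(12.47)(-287) = -4188 J.

ΔU ≈ -4190 J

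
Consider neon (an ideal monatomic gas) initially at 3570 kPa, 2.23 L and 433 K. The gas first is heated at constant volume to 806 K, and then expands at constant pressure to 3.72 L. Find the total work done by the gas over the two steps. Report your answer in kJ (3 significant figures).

Step 1 (isochoric): W = 0 (constant volume).
After step 1: P = 6645 kPa (V unchanged).
Step 2 (isobaric): W = PΔV = (6645 kPa)(3.72 − 2.23 L) = 9902 J.
W_total = 0 + 9902 = 9902 J.

W_total ≈ 9.90 kJ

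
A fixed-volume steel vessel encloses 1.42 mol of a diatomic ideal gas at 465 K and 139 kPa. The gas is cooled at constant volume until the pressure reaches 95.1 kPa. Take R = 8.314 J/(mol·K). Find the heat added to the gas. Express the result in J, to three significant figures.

Q ≈ -4330 J

Constant volume ⇒ W = 0, so Q = ΔU = nCᵥΔT with Cᵥ = 5R/2 = 20.79 J/(mol·K).
At constant V, T₂/T₁ = P₂/P₁ ⇒ ΔT = T₁(P₂/P₁ − 1) = 465·(95.1/139 − 1) = -146.9 K.
ΔU = (1.42)(20.79)(-146.9) = -4335 J.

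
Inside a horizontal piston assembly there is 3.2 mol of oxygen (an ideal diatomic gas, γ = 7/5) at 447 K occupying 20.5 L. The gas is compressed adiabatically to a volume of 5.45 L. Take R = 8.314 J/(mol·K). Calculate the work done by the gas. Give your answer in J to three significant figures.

W ≈ -20800 J

Adiabatic: TV^(γ−1) = const with γ = 7/5.
T₂ = T₁ (V₁/V₂)^(γ−1) = 447 × (20.5/5.45)^0.4 = 447 × 1.699 = 759.4 K.
W_by = nCᵥ(T₁ − T₂) = (3.2)(20.79)(447 − 759.4) = -20776 J.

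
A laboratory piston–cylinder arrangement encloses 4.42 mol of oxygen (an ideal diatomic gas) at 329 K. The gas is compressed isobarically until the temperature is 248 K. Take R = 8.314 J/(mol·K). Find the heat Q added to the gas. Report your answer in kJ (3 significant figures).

Isobaric: W = nRΔT = (4.42)(8.314)(-81) = -2977 J.
ΔU = nCᵥΔT with Cᵥ = 5R/2: ΔU = (4.42)(20.79)(-81) = -7441 J.
Q = ΔU + W = -7441 − 2977 = -10418 J.

Q ≈ -10.4 kJ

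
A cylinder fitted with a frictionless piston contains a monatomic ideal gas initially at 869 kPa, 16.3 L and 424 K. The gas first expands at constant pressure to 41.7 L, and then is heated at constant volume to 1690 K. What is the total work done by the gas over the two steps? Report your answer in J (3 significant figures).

W_total ≈ 22100 J

Step 1 (isobaric): W = PΔV = (869 kPa)(41.7 − 16.3 L) = 22073 J.
Step 2 (isochoric): W = 0 (constant volume).
W_total = 22073 + 0 = 22073 J.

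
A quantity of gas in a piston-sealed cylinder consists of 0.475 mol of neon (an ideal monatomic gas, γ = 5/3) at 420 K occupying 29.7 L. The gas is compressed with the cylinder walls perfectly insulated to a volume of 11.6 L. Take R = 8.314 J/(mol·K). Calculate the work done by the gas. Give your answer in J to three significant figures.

Adiabatic: TV^(γ−1) = const with γ = 5/3.
T₂ = T₁ (V₁/V₂)^(γ−1) = 420 × (29.7/11.6)^0.667 = 420 × 1.872 = 786 K.
W_by = nCᵥ(T₁ − T₂) = (0.475)(12.47)(420 − 786) = -2168 J.

W ≈ -2170 J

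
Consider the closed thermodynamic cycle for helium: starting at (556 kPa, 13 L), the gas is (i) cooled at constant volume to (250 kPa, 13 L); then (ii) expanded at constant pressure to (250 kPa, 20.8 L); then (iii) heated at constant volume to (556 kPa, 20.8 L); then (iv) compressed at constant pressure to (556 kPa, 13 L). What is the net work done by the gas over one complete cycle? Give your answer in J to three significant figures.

W_net ≈ -2390 J

Constant-volume legs do no work.
W(ii) = (250)(20.8 − 13) = 1950 J; W(iv) = (556)(13 − 20.8) = -4337 J.
W_net = 1950 − 4337 = -2387 J (the counter-clockwise enclosed area).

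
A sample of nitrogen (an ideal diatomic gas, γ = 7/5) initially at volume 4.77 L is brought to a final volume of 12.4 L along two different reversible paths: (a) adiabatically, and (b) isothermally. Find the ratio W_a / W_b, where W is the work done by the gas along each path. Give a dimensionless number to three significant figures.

W_a / W_b ≈ 0.831

Path (a) adiabatic: W = P₁V₁(1 − (V₁/V₂)^(γ−1))/(γ−1) → W_a/(P₁V₁) = 0.794.
Path (b) isothermal: W = P₁V₁ ln(V₂/V₁) → W_b/(P₁V₁) = 0.9554.
W_a / W_b = 0.794 / 0.9554 = 0.8311.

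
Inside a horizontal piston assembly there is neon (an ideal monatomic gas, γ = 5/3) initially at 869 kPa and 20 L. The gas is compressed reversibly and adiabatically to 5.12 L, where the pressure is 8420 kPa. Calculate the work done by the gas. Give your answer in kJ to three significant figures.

W ≈ -38.6 kJ

Adiabatic: W = (P₁V₁ − P₂V₂)/(γ − 1) with γ = 5/3.
P₁V₁ = 17380 J, P₂V₂ = 43110 J.
W = (17380 − 43110) / 0.6667 = -38596 J.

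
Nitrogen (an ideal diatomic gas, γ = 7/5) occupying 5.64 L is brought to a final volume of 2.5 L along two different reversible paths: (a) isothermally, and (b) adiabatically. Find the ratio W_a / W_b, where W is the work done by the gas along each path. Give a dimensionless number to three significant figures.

Path (a) isothermal: W = P₁V₁ ln(V₂/V₁) → W_a/(P₁V₁) = -0.8136.
Path (b) adiabatic: W = P₁V₁(1 − (V₁/V₂)^(γ−1))/(γ−1) → W_b/(P₁V₁) = -0.9616.
W_a / W_b = -0.8136 / -0.9616 = 0.8461.

W_a / W_b ≈ 0.846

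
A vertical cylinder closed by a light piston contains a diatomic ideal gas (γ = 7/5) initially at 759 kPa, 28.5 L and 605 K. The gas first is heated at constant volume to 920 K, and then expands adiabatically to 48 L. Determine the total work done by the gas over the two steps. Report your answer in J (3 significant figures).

W_total ≈ 15500 J

Step 1 (isochoric): W = 0 (constant volume).
After step 1: P = 1154 kPa (V unchanged).
Step 2 (adiabatic): W = (P₁V₁ − P₂V₂)/(γ−1) = (32894 − 26703)/0.4 = 15478 J.
W_total = 0 + 15478 = 15478 J.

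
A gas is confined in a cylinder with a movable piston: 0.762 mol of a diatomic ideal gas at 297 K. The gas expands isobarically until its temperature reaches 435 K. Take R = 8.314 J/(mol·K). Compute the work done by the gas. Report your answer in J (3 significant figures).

W ≈ 874 J

Isobaric: W = P ΔV = nR ΔT.
W = (0.762)(8.314)(435 − 297) = 874.3 J.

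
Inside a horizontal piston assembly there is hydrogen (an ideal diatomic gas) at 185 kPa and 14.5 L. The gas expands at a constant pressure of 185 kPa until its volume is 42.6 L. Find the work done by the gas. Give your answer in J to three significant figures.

Isobaric: W = P ΔV.
W = (185 kPa)(42.6 − 14.5 L) = (185)(28.1) = 5198 J.

W ≈ 5200 J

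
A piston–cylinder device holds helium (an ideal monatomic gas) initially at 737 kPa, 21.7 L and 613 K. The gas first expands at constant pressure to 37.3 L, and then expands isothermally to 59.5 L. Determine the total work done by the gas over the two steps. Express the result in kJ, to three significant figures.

Step 1 (isobaric): W = PΔV = (737 kPa)(37.3 − 21.7 L) = 11497 J.
After step 1: P = 737 kPa, V = 37.3 L, T = 1054 K.
Step 2 (isothermal): W = P₁V₁ ln(V₂/V₁) = (27490) ln(59.5/37.3) = 12837 J.
W_total = 11497 + 12837 = 24335 J.

W_total ≈ 24.3 kJ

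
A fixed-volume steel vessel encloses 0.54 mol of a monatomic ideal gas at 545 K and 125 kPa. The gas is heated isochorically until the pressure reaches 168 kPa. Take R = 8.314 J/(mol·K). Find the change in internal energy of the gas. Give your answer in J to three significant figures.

ΔU ≈ 1260 J

Constant volume ⇒ W = 0, so Q = ΔU = nCᵥΔT with Cᵥ = 3R/2 = 12.47 J/(mol·K).
At constant V, T₂/T₁ = P₂/P₁ ⇒ ΔT = T₁(P₂/P₁ − 1) = 545·(168/125 − 1) = 187.5 K.
ΔU = (0.54)(12.47)(187.5) = 1263 J.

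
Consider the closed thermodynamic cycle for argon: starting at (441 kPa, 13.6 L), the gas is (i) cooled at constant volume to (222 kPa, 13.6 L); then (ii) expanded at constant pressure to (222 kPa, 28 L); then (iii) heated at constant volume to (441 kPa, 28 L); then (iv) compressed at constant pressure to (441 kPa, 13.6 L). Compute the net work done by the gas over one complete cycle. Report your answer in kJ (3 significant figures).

W_net ≈ -3.15 kJ

Constant-volume legs do no work.
W(ii) = (222)(28 − 13.6) = 3197 J; W(iv) = (441)(13.6 − 28) = -6350 J.
W_net = 3197 − 6350 = -3154 J (the counter-clockwise enclosed area).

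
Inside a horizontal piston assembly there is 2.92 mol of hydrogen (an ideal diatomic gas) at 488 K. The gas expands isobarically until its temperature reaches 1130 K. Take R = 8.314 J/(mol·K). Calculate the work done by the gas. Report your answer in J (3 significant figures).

W ≈ 15600 J

Isobaric: W = P ΔV = nR ΔT.
W = (2.92)(8.314)(1130 − 488) = 15586 J.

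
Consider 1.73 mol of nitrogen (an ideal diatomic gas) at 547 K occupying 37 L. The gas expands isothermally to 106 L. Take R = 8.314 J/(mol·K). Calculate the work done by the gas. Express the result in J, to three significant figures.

Isothermal: W = nRT ln(V₂/V₁).
W = (1.73)(8.314)(547) × ln(106/37)
  = 7868 × 1.053
W_by_gas = 8281 J.

W ≈ 8280 J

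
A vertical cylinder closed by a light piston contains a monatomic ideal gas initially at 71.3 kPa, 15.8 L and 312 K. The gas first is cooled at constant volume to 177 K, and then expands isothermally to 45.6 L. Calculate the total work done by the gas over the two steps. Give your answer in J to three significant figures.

W_total ≈ 677 J

Step 1 (isochoric): W = 0 (constant volume).
After step 1: P = 40.45 kPa (V unchanged).
Step 2 (isothermal): W = P₁V₁ ln(V₂/V₁) = (639.1) ln(45.6/15.8) = 677.4 J.
W_total = 0 + 677.4 = 677.4 J.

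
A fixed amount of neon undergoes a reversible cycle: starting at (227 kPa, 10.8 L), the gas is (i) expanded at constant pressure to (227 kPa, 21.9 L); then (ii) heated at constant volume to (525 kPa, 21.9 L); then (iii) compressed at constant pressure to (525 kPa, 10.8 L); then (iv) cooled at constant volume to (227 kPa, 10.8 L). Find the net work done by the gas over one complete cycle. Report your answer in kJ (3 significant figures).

Constant-volume legs do no work.
W(i) = (227)(21.9 − 10.8) = 2520 J; W(iii) = (525)(10.8 − 21.9) = -5827 J.
W_net = 2520 − 5827 = -3308 J (the counter-clockwise enclosed area).

W_net ≈ -3.31 kJ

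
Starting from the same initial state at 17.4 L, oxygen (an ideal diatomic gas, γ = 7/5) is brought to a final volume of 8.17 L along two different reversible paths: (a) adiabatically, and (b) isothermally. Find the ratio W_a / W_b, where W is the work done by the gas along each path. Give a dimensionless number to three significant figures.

Path (a) adiabatic: W = P₁V₁(1 − (V₁/V₂)^(γ−1))/(γ−1) → W_a/(P₁V₁) = -0.8828.
Path (b) isothermal: W = P₁V₁ ln(V₂/V₁) → W_b/(P₁V₁) = -0.756.
W_a / W_b = -0.8828 / -0.756 = 1.168.

W_a / W_b ≈ 1.17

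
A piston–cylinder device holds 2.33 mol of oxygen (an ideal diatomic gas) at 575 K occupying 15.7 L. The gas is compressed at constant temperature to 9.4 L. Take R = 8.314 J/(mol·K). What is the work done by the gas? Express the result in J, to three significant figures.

W ≈ -5710 J

Isothermal: W = nRT ln(V₂/V₁).
W = (2.33)(8.314)(575) × ln(9.4/15.7)
  = 11139 × -0.513
W_by_gas = -5714 J.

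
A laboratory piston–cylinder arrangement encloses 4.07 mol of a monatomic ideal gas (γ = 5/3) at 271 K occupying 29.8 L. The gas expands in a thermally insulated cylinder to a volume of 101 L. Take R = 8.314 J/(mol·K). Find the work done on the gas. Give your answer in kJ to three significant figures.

W ≈ -7.66 kJ

Adiabatic: TV^(γ−1) = const with γ = 5/3.
T₂ = T₁ (V₁/V₂)^(γ−1) = 271 × (29.8/101)^0.667 = 271 × 0.4432 = 120.1 K.
W_by = nCᵥ(T₁ − T₂) = (4.07)(12.47)(271 − 120.1) = 7659 J.
Work on gas = −W_by = -7659 J.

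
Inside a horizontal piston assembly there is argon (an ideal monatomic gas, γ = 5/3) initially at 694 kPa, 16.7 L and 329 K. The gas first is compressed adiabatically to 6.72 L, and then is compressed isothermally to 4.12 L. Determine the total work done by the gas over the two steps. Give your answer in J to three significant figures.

W_total ≈ -24900 J

Step 1 (adiabatic): W = (P₁V₁ − P₂V₂)/(γ−1) = (11590 − 21264)/0.667 = -14511 J.
After step 1: P = 3164 kPa, V = 6.72 L, T = 603.6 K.
Step 2 (isothermal): W = P₁V₁ ln(V₂/V₁) = (21264) ln(4.12/6.72) = -10403 J.
W_total = -14511 − 10403 = -24914 J.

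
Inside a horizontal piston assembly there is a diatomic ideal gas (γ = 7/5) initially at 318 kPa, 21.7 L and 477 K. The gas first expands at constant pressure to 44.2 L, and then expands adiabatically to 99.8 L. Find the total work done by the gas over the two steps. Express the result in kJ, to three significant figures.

Step 1 (isobaric): W = PΔV = (318 kPa)(44.2 − 21.7 L) = 7155 J.
After step 1: P = 318 kPa, V = 44.2 L, T = 971.6 K.
Step 2 (adiabatic): W = (P₁V₁ − P₂V₂)/(γ−1) = (14056 − 10148)/0.4 = 9770 J.
W_total = 7155 + 9770 = 16925 J.

W_total ≈ 16.9 kJ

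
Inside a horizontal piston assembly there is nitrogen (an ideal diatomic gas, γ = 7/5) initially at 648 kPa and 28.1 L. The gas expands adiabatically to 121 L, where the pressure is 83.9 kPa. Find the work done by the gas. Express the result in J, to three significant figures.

W ≈ 20100 J

Adiabatic: W = (P₁V₁ − P₂V₂)/(γ − 1) with γ = 7/5.
P₁V₁ = 18209 J, P₂V₂ = 10152 J.
W = (18209 − 10152) / 0.4 = 20142 J.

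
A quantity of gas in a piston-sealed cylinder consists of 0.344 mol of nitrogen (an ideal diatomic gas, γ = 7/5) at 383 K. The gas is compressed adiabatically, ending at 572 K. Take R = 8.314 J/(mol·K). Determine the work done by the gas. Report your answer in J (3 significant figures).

W ≈ -1350 J

Adiabatic ⇒ Q = 0, so W_by = −ΔU = nCᵥ(T₁ − T₂).
Cᵥ = 5R/2 = 20.79 J/(mol·K).
W = (0.344)(20.79)(383 − 572) = -1351 J.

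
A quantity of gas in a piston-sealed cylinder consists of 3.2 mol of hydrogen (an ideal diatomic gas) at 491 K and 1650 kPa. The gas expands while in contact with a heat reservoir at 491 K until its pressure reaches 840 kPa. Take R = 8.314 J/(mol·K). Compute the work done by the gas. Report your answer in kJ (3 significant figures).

W ≈ 8.82 kJ

Isothermal process: W = nRT ln(V₂/V₁) = nRT ln(P₁/P₂).
W = (3.2)(8.314)(491) × ln(1650/840)
  = 13063 × ln(1.964) = 13063 × 0.6751
W_by_gas = 8819 J.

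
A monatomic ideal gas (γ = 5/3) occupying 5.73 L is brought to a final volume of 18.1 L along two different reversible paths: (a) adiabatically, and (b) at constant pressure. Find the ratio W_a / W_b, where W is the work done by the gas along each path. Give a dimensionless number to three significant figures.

W_a / W_b ≈ 0.372

Path (a) adiabatic: W = P₁V₁(1 − (V₁/V₂)^(γ−1))/(γ−1) → W_a/(P₁V₁) = 0.8033.
Path (b) isobaric: W = P₁(V₂ − V₁) → W_b/(P₁V₁) = 2.159.
W_a / W_b = 0.8033 / 2.159 = 0.3721.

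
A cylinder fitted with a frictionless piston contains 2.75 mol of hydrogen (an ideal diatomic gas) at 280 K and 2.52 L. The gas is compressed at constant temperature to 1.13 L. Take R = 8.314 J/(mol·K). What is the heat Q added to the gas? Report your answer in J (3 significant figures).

Q ≈ -5130 J

Isothermal ⇒ ΔU = 0, so Q = W = nRT ln(V₂/V₁).
Q = (2.75)(8.314)(280) ln(1.13/2.52) = 6402 × -0.802 = -5134 J.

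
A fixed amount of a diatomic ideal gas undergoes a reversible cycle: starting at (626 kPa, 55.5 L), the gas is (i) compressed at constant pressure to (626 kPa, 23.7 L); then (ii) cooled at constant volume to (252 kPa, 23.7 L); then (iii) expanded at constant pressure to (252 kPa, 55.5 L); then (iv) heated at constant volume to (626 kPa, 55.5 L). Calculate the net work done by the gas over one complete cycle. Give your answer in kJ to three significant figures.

W_net ≈ -11.9 kJ

Constant-volume legs do no work.
W(i) = (626)(23.7 − 55.5) = -19907 J; W(iii) = (252)(55.5 − 23.7) = 8014 J.
W_net = -19907 + 8014 = -11893 J (the counter-clockwise enclosed area).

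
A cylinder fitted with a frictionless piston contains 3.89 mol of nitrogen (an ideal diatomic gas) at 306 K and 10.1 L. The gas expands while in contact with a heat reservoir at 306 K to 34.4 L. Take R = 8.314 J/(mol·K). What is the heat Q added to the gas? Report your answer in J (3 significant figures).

Q ≈ 12100 J

Isothermal ⇒ ΔU = 0, so Q = W = nRT ln(V₂/V₁).
Q = (3.89)(8.314)(306) ln(34.4/10.1) = 9896 × 1.226 = 12128 J.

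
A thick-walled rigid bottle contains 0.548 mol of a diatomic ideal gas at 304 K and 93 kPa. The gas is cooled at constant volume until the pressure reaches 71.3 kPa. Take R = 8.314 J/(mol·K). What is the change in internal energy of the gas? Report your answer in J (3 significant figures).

ΔU ≈ -808 J

Constant volume ⇒ W = 0, so Q = ΔU = nCᵥΔT with Cᵥ = 5R/2 = 20.79 J/(mol·K).
At constant V, T₂/T₁ = P₂/P₁ ⇒ ΔT = T₁(P₂/P₁ − 1) = 304·(71.3/93 − 1) = -70.93 K.
ΔU = (0.548)(20.79)(-70.93) = -807.9 J.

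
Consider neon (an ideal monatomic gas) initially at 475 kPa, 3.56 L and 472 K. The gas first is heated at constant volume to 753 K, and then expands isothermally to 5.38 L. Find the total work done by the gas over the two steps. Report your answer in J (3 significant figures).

W_total ≈ 1110 J

Step 1 (isochoric): W = 0 (constant volume).
After step 1: P = 757.8 kPa (V unchanged).
Step 2 (isothermal): W = P₁V₁ ln(V₂/V₁) = (2698) ln(5.38/3.56) = 1114 J.
W_total = 0 + 1114 = 1114 J.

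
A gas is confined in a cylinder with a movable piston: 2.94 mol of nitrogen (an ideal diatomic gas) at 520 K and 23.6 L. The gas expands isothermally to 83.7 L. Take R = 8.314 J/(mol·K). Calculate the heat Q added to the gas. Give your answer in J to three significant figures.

Isothermal ⇒ ΔU = 0, so Q = W = nRT ln(V₂/V₁).
Q = (2.94)(8.314)(520) ln(83.7/23.6) = 12710 × 1.266 = 16091 J.

Q ≈ 16100 J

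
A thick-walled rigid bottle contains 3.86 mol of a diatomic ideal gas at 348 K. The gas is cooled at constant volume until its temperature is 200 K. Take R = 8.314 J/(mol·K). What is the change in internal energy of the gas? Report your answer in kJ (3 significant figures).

ΔU ≈ -11.9 kJ

Constant volume ⇒ W = 0, so Q = ΔU = nCᵥΔT with Cᵥ = 5R/2 = 20.79 J/(mol·K).
ΔU = (3.86)(20.79)(200 − 348) = -11874 J.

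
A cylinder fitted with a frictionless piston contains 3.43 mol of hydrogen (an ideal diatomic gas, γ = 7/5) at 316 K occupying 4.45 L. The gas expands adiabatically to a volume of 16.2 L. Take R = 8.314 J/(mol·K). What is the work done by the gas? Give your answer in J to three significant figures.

Adiabatic: TV^(γ−1) = const with γ = 7/5.
T₂ = T₁ (V₁/V₂)^(γ−1) = 316 × (4.45/16.2)^0.4 = 316 × 0.5964 = 188.5 K.
W_by = nCᵥ(T₁ − T₂) = (3.43)(20.79)(316 − 188.5) = 9092 J.

W ≈ 9090 J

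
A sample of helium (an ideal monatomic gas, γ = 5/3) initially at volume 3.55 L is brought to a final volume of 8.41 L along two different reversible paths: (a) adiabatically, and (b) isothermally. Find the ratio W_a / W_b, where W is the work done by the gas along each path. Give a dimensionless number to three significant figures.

W_a / W_b ≈ 0.761

Path (a) adiabatic: W = P₁V₁(1 − (V₁/V₂)^(γ−1))/(γ−1) → W_a/(P₁V₁) = 0.6559.
Path (b) isothermal: W = P₁V₁ ln(V₂/V₁) → W_b/(P₁V₁) = 0.8625.
W_a / W_b = 0.6559 / 0.8625 = 0.7605.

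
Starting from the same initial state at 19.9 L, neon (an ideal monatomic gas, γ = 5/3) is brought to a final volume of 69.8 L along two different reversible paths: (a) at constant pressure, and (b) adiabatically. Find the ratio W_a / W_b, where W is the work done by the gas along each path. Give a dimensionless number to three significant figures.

W_a / W_b ≈ 2.95

Path (a) isobaric: W = P₁(V₂ − V₁) → W_a/(P₁V₁) = 2.508.
Path (b) adiabatic: W = P₁V₁(1 − (V₁/V₂)^(γ−1))/(γ−1) → W_b/(P₁V₁) = 0.8502.
W_a / W_b = 2.508 / 0.8502 = 2.949.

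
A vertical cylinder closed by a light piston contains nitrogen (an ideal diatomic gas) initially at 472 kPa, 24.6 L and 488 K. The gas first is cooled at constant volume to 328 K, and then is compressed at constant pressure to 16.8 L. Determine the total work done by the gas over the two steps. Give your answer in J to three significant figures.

W_total ≈ -2470 J

Step 1 (isochoric): W = 0 (constant volume).
After step 1: P = 317.2 kPa (V unchanged).
Step 2 (isobaric): W = PΔV = (317.2 kPa)(16.8 − 24.6 L) = -2475 J.
W_total = 0 − 2475 = -2475 J.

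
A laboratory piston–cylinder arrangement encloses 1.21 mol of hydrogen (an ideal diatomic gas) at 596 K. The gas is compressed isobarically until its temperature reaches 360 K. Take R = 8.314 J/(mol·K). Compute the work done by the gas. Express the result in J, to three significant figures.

Isobaric: W = P ΔV = nR ΔT.
W = (1.21)(8.314)(360 − 596) = -2374 J.

W ≈ -2370 J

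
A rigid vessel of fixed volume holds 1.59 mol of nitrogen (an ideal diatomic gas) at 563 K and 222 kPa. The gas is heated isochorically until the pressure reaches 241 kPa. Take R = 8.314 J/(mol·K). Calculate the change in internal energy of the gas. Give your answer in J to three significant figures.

Constant volume ⇒ W = 0, so Q = ΔU = nCᵥΔT with Cᵥ = 5R/2 = 20.79 J/(mol·K).
At constant V, T₂/T₁ = P₂/P₁ ⇒ ΔT = T₁(P₂/P₁ − 1) = 563·(241/222 − 1) = 48.18 K.
ΔU = (1.59)(20.79)(48.18) = 1592 J.

ΔU ≈ 1590 J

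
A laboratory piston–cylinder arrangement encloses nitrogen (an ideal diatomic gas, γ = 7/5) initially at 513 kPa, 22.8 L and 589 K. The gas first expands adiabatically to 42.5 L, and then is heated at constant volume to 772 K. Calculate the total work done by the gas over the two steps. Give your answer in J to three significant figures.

W_total ≈ 6450 J

Step 1 (adiabatic): W = (P₁V₁ − P₂V₂)/(γ−1) = (11696 − 9117)/0.4 = 6448 J.
Step 2 (isochoric): W = 0 (constant volume).
W_total = 6448 + 0 = 6448 J.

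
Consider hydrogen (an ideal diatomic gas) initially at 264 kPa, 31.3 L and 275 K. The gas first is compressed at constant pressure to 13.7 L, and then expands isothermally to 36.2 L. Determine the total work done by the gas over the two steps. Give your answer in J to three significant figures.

W_total ≈ -1130 J

Step 1 (isobaric): W = PΔV = (264 kPa)(13.7 − 31.3 L) = -4646 J.
After step 1: P = 264 kPa, V = 13.7 L, T = 120.4 K.
Step 2 (isothermal): W = P₁V₁ ln(V₂/V₁) = (3617) ln(36.2/13.7) = 3514 J.
W_total = -4646 + 3514 = -1132 J.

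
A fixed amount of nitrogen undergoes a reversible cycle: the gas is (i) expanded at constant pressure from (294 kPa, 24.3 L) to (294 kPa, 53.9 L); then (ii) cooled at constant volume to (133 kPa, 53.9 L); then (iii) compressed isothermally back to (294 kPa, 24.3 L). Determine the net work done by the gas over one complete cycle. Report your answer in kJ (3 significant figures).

Leg (i): W = PΔV = (294)(53.9 − 24.3) = 8702 J.
Leg (ii): W = 0.
Leg (iii): W = PᵢVᵢ ln(V_f/Vᵢ) = (7169) ln(24.3/53.9) = -5711 J.
W_net = 8702 − 5711 = 2991 J.

W_net ≈ 2.99 kJ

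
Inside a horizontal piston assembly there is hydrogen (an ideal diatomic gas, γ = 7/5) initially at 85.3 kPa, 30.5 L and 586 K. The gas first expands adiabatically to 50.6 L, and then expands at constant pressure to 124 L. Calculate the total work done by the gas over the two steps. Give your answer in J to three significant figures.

Step 1 (adiabatic): W = (P₁V₁ − P₂V₂)/(γ−1) = (2602 − 2125)/0.4 = 1192 J.
After step 1: P = 41.99 kPa, V = 50.6 L, T = 478.6 K.
Step 2 (isobaric): W = PΔV = (41.99 kPa)(124 − 50.6 L) = 3082 J.
W_total = 1192 + 3082 = 4274 J.

W_total ≈ 4270 J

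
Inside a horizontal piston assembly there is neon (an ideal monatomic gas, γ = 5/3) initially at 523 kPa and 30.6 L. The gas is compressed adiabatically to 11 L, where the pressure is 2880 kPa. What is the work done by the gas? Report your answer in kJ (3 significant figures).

W ≈ -23.5 kJ

Adiabatic: W = (P₁V₁ − P₂V₂)/(γ − 1) with γ = 5/3.
P₁V₁ = 16004 J, P₂V₂ = 31680 J.
W = (16004 − 31680) / 0.6667 = -23514 J.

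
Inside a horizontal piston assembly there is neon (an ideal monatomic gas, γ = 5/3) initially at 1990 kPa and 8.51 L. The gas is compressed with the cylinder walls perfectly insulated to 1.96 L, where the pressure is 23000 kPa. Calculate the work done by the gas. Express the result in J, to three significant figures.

Adiabatic: W = (P₁V₁ − P₂V₂)/(γ − 1) with γ = 5/3.
P₁V₁ = 16935 J, P₂V₂ = 45080 J.
W = (16935 − 45080) / 0.6667 = -42218 J.

W ≈ -42200 J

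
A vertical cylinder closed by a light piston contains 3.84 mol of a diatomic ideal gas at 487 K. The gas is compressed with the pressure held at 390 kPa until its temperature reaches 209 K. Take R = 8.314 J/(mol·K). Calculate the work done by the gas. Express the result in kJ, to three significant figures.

Isobaric: W = P ΔV = nR ΔT.
W = (3.84)(8.314)(209 − 487) = -8875 J.

W ≈ -8.88 kJ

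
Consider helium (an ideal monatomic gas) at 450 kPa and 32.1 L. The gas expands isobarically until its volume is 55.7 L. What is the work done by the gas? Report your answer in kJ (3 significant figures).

W ≈ 10.6 kJ

Isobaric: W = P ΔV.
W = (450 kPa)(55.7 − 32.1 L) = (450)(23.6) = 10620 J.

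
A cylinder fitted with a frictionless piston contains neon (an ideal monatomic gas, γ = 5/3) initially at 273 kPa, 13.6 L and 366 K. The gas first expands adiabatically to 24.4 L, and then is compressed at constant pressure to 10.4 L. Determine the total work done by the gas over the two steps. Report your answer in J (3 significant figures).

Step 1 (adiabatic): W = (P₁V₁ − P₂V₂)/(γ−1) = (3713 − 2515)/0.667 = 1797 J.
After step 1: P = 103.1 kPa, V = 24.4 L, T = 247.9 K.
Step 2 (isobaric): W = PΔV = (103.1 kPa)(10.4 − 24.4 L) = -1443 J.
W_total = 1797 − 1443 = 354.5 J.

W_total ≈ 355 J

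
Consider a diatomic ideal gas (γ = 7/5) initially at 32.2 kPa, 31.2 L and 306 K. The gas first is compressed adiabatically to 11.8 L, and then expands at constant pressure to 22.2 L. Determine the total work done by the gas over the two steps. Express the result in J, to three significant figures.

Step 1 (adiabatic): W = (P₁V₁ − P₂V₂)/(γ−1) = (1005 − 1482)/0.4 = -1194 J.
After step 1: P = 125.6 kPa, V = 11.8 L, T = 451.5 K.
Step 2 (isobaric): W = PΔV = (125.6 kPa)(22.2 − 11.8 L) = 1306 J.
W_total = -1194 + 1306 = 112.4 J.

W_total ≈ 112 J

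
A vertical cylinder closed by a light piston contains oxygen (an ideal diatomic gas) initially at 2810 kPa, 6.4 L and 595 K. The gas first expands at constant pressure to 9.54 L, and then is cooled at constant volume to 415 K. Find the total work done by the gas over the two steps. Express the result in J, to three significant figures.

W_total ≈ 8820 J

Step 1 (isobaric): W = PΔV = (2810 kPa)(9.54 − 6.4 L) = 8823 J.
Step 2 (isochoric): W = 0 (constant volume).
W_total = 8823 + 0 = 8823 J.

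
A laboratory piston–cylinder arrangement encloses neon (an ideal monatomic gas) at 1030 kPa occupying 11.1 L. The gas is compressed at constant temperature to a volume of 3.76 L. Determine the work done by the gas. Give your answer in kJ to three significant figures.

Isothermal: W = nRT ln(V₂/V₁) = P₁V₁ ln(V₂/V₁).
P₁V₁ = (1030 kPa)(11.1 L) = 11433 J.
W = 11433 × ln(3.76/11.1) = 11433 × -1.083
W_by_gas = -12377 J.

W ≈ -12.4 kJ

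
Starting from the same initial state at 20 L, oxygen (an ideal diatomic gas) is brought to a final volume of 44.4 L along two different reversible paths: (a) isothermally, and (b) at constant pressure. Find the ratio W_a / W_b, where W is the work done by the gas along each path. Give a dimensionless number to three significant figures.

W_a / W_b ≈ 0.654

Path (a) isothermal: W = P₁V₁ ln(V₂/V₁) → W_a/(P₁V₁) = 0.7975.
Path (b) isobaric: W = P₁(V₂ − V₁) → W_b/(P₁V₁) = 1.22.
W_a / W_b = 0.7975 / 1.22 = 0.6537.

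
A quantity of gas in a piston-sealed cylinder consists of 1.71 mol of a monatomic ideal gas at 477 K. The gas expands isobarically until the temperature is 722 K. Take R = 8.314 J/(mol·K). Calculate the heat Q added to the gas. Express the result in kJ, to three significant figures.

Q ≈ 8.71 kJ

Isobaric: W = nRΔT = (1.71)(8.314)(245) = 3483 J.
ΔU = nCᵥΔT with Cᵥ = 3R/2: ΔU = (1.71)(12.47)(245) = 5225 J.
Q = ΔU + W = 5225 + 3483 = 8708 J.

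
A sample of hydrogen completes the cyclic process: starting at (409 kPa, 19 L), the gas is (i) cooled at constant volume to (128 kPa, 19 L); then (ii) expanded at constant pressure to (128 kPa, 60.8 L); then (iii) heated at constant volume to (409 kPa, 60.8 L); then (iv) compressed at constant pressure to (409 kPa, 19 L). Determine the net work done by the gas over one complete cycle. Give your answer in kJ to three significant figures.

Constant-volume legs do no work.
W(ii) = (128)(60.8 − 19) = 5350 J; W(iv) = (409)(19 − 60.8) = -17096 J.
W_net = 5350 − 17096 = -11746 J (the counter-clockwise enclosed area).

W_net ≈ -11.7 kJ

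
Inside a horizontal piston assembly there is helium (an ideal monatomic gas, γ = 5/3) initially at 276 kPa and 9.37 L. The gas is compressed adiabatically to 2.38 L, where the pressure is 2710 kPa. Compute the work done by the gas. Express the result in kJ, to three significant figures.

Adiabatic: W = (P₁V₁ − P₂V₂)/(γ − 1) with γ = 5/3.
P₁V₁ = 2586 J, P₂V₂ = 6450 J.
W = (2586 − 6450) / 0.6667 = -5796 J.

W ≈ -5.80 kJ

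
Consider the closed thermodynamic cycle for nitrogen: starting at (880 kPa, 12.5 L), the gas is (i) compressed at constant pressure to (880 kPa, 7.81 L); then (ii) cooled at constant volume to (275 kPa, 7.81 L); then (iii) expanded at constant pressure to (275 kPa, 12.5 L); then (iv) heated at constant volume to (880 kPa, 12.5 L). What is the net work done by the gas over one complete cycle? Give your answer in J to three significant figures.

Constant-volume legs do no work.
W(i) = (880)(7.81 − 12.5) = -4127 J; W(iii) = (275)(12.5 − 7.81) = 1290 J.
W_net = -4127 + 1290 = -2837 J (the counter-clockwise enclosed area).

W_net ≈ -2840 J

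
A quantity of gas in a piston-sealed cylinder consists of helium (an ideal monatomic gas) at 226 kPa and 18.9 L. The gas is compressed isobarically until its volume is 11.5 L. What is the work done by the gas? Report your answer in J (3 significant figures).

W ≈ -1670 J

Isobaric: W = P ΔV.
W = (226 kPa)(11.5 − 18.9 L) = (226)(-7.4) = -1672 J.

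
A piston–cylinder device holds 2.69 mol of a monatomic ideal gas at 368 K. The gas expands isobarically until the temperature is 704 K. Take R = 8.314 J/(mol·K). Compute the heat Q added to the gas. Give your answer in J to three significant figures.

Isobaric: W = nRΔT = (2.69)(8.314)(336) = 7515 J.
ΔU = nCᵥΔT with Cᵥ = 3R/2: ΔU = (2.69)(12.47)(336) = 11272 J.
Q = ΔU + W = 11272 + 7515 = 18786 J.

Q ≈ 18800 J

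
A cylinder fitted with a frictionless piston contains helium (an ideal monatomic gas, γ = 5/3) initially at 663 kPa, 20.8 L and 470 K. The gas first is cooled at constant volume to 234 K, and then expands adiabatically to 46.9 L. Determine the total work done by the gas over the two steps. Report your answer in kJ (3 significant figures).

W_total ≈ 4.31 kJ

Step 1 (isochoric): W = 0 (constant volume).
After step 1: P = 330.1 kPa (V unchanged).
Step 2 (adiabatic): W = (P₁V₁ − P₂V₂)/(γ−1) = (6866 − 3993)/0.667 = 4309 J.
W_total = 0 + 4309 = 4309 J.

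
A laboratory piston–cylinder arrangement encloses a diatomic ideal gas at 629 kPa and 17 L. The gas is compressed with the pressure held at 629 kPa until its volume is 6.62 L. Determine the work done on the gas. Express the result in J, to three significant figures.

Isobaric: W = P ΔV.
W = (629 kPa)(6.62 − 17 L) = (629)(-10.38) = -6529 J.
Work on gas = −W_by = 6529 J.

W ≈ 6530 J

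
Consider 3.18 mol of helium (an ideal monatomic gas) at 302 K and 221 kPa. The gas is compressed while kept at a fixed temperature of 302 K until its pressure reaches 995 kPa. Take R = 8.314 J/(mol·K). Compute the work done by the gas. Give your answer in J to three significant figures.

W ≈ -12000 J

Isothermal process: W = nRT ln(V₂/V₁) = nRT ln(P₁/P₂).
W = (3.18)(8.314)(302) × ln(221/995)
  = 7984 × ln(0.2221) = 7984 × -1.505
W_by_gas = -12013 J.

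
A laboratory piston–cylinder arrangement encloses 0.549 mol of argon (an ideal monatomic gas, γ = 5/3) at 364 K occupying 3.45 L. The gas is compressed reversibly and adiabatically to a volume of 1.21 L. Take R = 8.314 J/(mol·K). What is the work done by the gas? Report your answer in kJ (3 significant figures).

Adiabatic: TV^(γ−1) = const with γ = 5/3.
T₂ = T₁ (V₁/V₂)^(γ−1) = 364 × (3.45/1.21)^0.667 = 364 × 2.011 = 731.9 K.
W_by = nCᵥ(T₁ − T₂) = (0.549)(12.47)(364 − 731.9) = -2519 J.

W ≈ -2.52 kJ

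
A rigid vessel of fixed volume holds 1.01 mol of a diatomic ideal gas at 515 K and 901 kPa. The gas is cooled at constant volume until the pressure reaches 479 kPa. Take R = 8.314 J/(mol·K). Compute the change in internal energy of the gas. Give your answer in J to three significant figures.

Constant volume ⇒ W = 0, so Q = ΔU = nCᵥΔT with Cᵥ = 5R/2 = 20.79 J/(mol·K).
At constant V, T₂/T₁ = P₂/P₁ ⇒ ΔT = T₁(P₂/P₁ − 1) = 515·(479/901 − 1) = -241.2 K.
ΔU = (1.01)(20.79)(-241.2) = -5064 J.

ΔU ≈ -5060 J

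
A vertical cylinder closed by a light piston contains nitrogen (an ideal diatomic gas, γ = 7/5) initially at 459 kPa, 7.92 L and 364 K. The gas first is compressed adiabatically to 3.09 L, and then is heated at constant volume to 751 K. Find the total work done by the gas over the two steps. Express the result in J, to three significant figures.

Step 1 (adiabatic): W = (P₁V₁ − P₂V₂)/(γ−1) = (3635 − 5297)/0.4 = -4155 J.
Step 2 (isochoric): W = 0 (constant volume).
W_total = -4155 + 0 = -4155 J.

W_total ≈ -4150 J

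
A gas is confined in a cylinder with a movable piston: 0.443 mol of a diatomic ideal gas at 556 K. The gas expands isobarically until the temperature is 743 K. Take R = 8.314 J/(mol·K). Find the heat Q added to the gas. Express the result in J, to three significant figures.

Isobaric: W = nRΔT = (0.443)(8.314)(187) = 688.7 J.
ΔU = nCᵥΔT with Cᵥ = 5R/2: ΔU = (0.443)(20.79)(187) = 1722 J.
Q = ΔU + W = 1722 + 688.7 = 2411 J.

Q ≈ 2410 J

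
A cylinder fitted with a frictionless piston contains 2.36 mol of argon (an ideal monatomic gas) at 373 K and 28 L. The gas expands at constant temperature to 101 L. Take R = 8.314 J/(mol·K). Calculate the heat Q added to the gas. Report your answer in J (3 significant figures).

Q ≈ 9390 J

Isothermal ⇒ ΔU = 0, so Q = W = nRT ln(V₂/V₁).
Q = (2.36)(8.314)(373) ln(101/28) = 7319 × 1.283 = 9389 J.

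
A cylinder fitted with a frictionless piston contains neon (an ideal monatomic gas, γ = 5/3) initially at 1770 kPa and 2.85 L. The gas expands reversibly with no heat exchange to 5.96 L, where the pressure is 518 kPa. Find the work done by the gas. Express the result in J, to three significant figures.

W ≈ 2940 J

Adiabatic: W = (P₁V₁ − P₂V₂)/(γ − 1) with γ = 5/3.
P₁V₁ = 5044 J, P₂V₂ = 3087 J.
W = (5044 − 3087) / 0.6667 = 2936 J.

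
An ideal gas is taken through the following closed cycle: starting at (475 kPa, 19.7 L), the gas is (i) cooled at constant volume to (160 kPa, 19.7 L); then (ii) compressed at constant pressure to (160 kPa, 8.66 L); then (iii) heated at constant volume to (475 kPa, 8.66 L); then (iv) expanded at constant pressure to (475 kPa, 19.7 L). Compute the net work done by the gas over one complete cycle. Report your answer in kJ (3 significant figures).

W_net ≈ 3.48 kJ

Constant-volume legs do no work.
W(ii) = (160)(8.66 − 19.7) = -1766 J; W(iv) = (475)(19.7 − 8.66) = 5244 J.
W_net = -1766 + 5244 = 3478 J (the clockwise enclosed area).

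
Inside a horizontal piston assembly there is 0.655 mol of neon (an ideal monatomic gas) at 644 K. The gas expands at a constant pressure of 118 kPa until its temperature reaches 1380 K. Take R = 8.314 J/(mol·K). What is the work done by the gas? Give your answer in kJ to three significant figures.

Isobaric: W = P ΔV = nR ΔT.
W = (0.655)(8.314)(1380 − 644) = 4008 J.

W ≈ 4.01 kJ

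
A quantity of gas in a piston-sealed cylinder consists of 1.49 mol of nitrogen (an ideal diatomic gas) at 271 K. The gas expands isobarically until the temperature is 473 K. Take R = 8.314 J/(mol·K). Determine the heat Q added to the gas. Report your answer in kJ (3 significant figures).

Q ≈ 8.76 kJ

Isobaric: W = nRΔT = (1.49)(8.314)(202) = 2502 J.
ΔU = nCᵥΔT with Cᵥ = 5R/2: ΔU = (1.49)(20.79)(202) = 6256 J.
Q = ΔU + W = 6256 + 2502 = 8758 J.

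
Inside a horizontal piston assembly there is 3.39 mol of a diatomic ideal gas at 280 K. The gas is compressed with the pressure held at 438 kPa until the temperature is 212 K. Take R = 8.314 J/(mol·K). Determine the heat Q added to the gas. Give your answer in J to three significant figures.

Isobaric: W = nRΔT = (3.39)(8.314)(-68) = -1917 J.
ΔU = nCᵥΔT with Cᵥ = 5R/2: ΔU = (3.39)(20.79)(-68) = -4791 J.
Q = ΔU + W = -4791 − 1917 = -6708 J.

Q ≈ -6710 J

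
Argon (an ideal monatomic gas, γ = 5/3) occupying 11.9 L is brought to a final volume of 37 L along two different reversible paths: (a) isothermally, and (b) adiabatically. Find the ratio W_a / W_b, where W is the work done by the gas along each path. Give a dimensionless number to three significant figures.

Path (a) isothermal: W = P₁V₁ ln(V₂/V₁) → W_a/(P₁V₁) = 1.134.
Path (b) adiabatic: W = P₁V₁(1 − (V₁/V₂)^(γ−1))/(γ−1) → W_b/(P₁V₁) = 0.7959.
W_a / W_b = 1.134 / 0.7959 = 1.425.

W_a / W_b ≈ 1.43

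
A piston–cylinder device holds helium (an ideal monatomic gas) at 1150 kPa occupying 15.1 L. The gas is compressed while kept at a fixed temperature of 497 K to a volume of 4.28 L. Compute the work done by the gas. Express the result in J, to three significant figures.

W ≈ -21900 J

Isothermal: W = nRT ln(V₂/V₁) = P₁V₁ ln(V₂/V₁).
P₁V₁ = (1150 kPa)(15.1 L) = 17365 J.
W = 17365 × ln(4.28/15.1) = 17365 × -1.261
W_by_gas = -21893 J.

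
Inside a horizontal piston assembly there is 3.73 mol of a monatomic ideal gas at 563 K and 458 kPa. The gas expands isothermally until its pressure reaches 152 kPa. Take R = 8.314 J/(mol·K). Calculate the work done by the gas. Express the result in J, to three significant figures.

Isothermal process: W = nRT ln(V₂/V₁) = nRT ln(P₁/P₂).
W = (3.73)(8.314)(563) × ln(458/152)
  = 17459 × ln(3.013) = 17459 × 1.103
W_by_gas = 19257 J.

W ≈ 19300 J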